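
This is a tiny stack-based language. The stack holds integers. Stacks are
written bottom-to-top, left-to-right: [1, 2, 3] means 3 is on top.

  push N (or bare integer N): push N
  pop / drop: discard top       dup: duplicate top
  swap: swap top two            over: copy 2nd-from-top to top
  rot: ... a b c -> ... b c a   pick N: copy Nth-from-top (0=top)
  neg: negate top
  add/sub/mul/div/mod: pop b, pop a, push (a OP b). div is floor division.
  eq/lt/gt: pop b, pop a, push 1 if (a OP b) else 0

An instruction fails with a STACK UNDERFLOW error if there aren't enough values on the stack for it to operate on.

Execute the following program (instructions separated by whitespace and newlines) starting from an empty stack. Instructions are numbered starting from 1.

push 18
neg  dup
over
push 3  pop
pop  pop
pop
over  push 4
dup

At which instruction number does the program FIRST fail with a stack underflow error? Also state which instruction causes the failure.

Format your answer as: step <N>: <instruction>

Answer: step 10: over

Derivation:
Step 1 ('push 18'): stack = [18], depth = 1
Step 2 ('neg'): stack = [-18], depth = 1
Step 3 ('dup'): stack = [-18, -18], depth = 2
Step 4 ('over'): stack = [-18, -18, -18], depth = 3
Step 5 ('push 3'): stack = [-18, -18, -18, 3], depth = 4
Step 6 ('pop'): stack = [-18, -18, -18], depth = 3
Step 7 ('pop'): stack = [-18, -18], depth = 2
Step 8 ('pop'): stack = [-18], depth = 1
Step 9 ('pop'): stack = [], depth = 0
Step 10 ('over'): needs 2 value(s) but depth is 0 — STACK UNDERFLOW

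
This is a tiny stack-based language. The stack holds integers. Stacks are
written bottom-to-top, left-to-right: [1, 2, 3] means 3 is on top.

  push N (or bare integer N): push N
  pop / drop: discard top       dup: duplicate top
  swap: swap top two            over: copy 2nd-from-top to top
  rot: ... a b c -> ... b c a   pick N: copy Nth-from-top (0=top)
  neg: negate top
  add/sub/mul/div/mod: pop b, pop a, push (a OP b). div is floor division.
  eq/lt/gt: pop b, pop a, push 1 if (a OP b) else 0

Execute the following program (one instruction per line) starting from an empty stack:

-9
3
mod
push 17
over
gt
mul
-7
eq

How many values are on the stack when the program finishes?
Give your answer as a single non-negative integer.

Answer: 1

Derivation:
After 'push -9': stack = [-9] (depth 1)
After 'push 3': stack = [-9, 3] (depth 2)
After 'mod': stack = [0] (depth 1)
After 'push 17': stack = [0, 17] (depth 2)
After 'over': stack = [0, 17, 0] (depth 3)
After 'gt': stack = [0, 1] (depth 2)
After 'mul': stack = [0] (depth 1)
After 'push -7': stack = [0, -7] (depth 2)
After 'eq': stack = [0] (depth 1)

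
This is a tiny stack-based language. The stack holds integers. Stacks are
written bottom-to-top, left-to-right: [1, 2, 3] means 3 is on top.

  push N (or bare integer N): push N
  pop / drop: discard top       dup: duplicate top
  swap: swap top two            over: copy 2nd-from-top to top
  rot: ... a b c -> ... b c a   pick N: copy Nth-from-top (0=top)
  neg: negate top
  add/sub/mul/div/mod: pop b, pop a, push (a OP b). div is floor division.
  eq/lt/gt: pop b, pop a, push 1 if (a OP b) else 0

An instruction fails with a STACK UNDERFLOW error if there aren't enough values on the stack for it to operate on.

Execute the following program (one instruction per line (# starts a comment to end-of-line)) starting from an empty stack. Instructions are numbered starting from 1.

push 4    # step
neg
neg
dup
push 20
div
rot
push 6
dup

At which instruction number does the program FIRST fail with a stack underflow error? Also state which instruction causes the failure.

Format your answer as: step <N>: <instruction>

Step 1 ('push 4'): stack = [4], depth = 1
Step 2 ('neg'): stack = [-4], depth = 1
Step 3 ('neg'): stack = [4], depth = 1
Step 4 ('dup'): stack = [4, 4], depth = 2
Step 5 ('push 20'): stack = [4, 4, 20], depth = 3
Step 6 ('div'): stack = [4, 0], depth = 2
Step 7 ('rot'): needs 3 value(s) but depth is 2 — STACK UNDERFLOW

Answer: step 7: rot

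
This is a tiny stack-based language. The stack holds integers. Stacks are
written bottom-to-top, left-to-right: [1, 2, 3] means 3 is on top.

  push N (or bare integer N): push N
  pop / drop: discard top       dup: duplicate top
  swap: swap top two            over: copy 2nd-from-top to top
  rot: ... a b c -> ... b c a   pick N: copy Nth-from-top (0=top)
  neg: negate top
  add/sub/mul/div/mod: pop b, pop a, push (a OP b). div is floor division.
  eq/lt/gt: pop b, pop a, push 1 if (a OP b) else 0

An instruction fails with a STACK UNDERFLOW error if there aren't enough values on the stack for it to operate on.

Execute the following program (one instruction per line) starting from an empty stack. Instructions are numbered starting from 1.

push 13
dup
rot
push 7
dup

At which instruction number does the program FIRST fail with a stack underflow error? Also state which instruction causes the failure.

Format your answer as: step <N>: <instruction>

Answer: step 3: rot

Derivation:
Step 1 ('push 13'): stack = [13], depth = 1
Step 2 ('dup'): stack = [13, 13], depth = 2
Step 3 ('rot'): needs 3 value(s) but depth is 2 — STACK UNDERFLOW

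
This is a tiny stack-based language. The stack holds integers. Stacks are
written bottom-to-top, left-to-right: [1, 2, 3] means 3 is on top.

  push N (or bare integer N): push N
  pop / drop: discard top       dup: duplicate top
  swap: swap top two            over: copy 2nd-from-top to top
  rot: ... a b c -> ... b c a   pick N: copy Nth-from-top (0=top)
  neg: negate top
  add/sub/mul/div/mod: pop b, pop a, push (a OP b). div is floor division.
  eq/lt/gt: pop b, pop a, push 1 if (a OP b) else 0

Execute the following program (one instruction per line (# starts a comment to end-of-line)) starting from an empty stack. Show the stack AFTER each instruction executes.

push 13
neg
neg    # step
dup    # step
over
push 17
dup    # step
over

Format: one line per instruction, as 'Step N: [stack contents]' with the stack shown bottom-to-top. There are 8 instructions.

Step 1: [13]
Step 2: [-13]
Step 3: [13]
Step 4: [13, 13]
Step 5: [13, 13, 13]
Step 6: [13, 13, 13, 17]
Step 7: [13, 13, 13, 17, 17]
Step 8: [13, 13, 13, 17, 17, 17]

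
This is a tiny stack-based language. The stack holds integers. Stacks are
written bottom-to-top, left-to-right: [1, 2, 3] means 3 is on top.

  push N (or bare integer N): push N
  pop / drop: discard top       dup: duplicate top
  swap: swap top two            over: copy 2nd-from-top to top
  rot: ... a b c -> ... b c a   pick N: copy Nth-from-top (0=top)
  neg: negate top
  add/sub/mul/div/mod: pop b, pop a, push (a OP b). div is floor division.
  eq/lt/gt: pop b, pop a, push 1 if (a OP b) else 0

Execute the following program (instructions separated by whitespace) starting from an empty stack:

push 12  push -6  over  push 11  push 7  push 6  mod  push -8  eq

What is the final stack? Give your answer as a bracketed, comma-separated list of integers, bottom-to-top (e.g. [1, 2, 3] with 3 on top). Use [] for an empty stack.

Answer: [12, -6, 12, 11, 0]

Derivation:
After 'push 12': [12]
After 'push -6': [12, -6]
After 'over': [12, -6, 12]
After 'push 11': [12, -6, 12, 11]
After 'push 7': [12, -6, 12, 11, 7]
After 'push 6': [12, -6, 12, 11, 7, 6]
After 'mod': [12, -6, 12, 11, 1]
After 'push -8': [12, -6, 12, 11, 1, -8]
After 'eq': [12, -6, 12, 11, 0]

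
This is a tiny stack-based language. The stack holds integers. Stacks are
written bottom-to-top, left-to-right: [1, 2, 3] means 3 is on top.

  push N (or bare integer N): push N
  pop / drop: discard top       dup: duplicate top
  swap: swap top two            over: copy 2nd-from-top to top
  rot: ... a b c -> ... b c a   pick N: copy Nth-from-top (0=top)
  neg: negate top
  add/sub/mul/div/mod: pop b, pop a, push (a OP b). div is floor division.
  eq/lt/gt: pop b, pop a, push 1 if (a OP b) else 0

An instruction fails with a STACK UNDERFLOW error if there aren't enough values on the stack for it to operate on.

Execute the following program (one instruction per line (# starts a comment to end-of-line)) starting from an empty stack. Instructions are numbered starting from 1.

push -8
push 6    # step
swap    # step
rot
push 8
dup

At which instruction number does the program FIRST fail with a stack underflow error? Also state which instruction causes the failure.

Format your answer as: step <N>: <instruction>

Step 1 ('push -8'): stack = [-8], depth = 1
Step 2 ('push 6'): stack = [-8, 6], depth = 2
Step 3 ('swap'): stack = [6, -8], depth = 2
Step 4 ('rot'): needs 3 value(s) but depth is 2 — STACK UNDERFLOW

Answer: step 4: rot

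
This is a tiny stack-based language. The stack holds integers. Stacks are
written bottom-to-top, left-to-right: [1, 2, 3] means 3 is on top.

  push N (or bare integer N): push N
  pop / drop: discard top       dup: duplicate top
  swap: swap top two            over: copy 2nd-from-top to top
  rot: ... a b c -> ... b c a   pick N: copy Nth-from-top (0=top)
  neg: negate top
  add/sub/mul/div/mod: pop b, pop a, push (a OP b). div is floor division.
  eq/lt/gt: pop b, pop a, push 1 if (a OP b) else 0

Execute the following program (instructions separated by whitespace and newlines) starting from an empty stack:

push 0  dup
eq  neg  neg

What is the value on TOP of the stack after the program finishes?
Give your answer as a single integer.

After 'push 0': [0]
After 'dup': [0, 0]
After 'eq': [1]
After 'neg': [-1]
After 'neg': [1]

Answer: 1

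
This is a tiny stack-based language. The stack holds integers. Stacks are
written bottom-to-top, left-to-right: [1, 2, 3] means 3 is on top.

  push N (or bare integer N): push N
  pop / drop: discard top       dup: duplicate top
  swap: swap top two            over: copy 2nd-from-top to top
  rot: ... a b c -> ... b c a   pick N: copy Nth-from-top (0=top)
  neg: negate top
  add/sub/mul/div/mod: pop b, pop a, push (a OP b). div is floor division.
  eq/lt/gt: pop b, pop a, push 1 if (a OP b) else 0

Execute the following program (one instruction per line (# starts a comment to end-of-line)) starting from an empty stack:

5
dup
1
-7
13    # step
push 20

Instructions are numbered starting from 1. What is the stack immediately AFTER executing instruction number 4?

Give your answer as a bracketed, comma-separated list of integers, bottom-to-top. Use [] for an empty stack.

Step 1 ('5'): [5]
Step 2 ('dup'): [5, 5]
Step 3 ('1'): [5, 5, 1]
Step 4 ('-7'): [5, 5, 1, -7]

Answer: [5, 5, 1, -7]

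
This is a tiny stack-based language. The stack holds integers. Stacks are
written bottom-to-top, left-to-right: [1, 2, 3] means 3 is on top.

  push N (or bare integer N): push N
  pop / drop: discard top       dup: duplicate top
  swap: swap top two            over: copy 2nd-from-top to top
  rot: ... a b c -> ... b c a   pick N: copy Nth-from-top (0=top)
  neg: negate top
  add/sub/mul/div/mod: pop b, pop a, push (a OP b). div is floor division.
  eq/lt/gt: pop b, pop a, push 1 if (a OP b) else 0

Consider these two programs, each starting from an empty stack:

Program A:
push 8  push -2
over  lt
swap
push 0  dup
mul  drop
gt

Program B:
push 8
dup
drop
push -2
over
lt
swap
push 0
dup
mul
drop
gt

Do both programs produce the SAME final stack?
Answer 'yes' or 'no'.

Program A trace:
  After 'push 8': [8]
  After 'push -2': [8, -2]
  After 'over': [8, -2, 8]
  After 'lt': [8, 1]
  After 'swap': [1, 8]
  After 'push 0': [1, 8, 0]
  After 'dup': [1, 8, 0, 0]
  After 'mul': [1, 8, 0]
  After 'drop': [1, 8]
  After 'gt': [0]
Program A final stack: [0]

Program B trace:
  After 'push 8': [8]
  After 'dup': [8, 8]
  After 'drop': [8]
  After 'push -2': [8, -2]
  After 'over': [8, -2, 8]
  After 'lt': [8, 1]
  After 'swap': [1, 8]
  After 'push 0': [1, 8, 0]
  After 'dup': [1, 8, 0, 0]
  After 'mul': [1, 8, 0]
  After 'drop': [1, 8]
  After 'gt': [0]
Program B final stack: [0]
Same: yes

Answer: yes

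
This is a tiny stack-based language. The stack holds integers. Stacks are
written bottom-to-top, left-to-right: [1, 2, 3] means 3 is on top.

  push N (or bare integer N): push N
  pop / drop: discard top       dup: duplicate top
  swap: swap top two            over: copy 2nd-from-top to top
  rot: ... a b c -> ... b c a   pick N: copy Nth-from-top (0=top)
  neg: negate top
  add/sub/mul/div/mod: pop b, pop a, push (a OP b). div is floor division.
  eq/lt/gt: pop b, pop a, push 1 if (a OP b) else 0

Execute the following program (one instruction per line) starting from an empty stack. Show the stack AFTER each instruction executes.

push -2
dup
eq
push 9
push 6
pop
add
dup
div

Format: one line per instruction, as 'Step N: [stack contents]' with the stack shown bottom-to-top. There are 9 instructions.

Step 1: [-2]
Step 2: [-2, -2]
Step 3: [1]
Step 4: [1, 9]
Step 5: [1, 9, 6]
Step 6: [1, 9]
Step 7: [10]
Step 8: [10, 10]
Step 9: [1]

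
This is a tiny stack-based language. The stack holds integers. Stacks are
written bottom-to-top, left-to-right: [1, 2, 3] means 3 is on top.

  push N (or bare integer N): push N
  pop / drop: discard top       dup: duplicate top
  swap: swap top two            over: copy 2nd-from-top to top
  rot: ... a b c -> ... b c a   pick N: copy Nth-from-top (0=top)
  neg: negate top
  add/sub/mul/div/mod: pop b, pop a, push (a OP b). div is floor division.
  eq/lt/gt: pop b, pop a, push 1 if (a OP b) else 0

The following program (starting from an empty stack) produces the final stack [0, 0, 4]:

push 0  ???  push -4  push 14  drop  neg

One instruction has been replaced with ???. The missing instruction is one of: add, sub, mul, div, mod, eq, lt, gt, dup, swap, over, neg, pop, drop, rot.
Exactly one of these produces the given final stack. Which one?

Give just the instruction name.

Stack before ???: [0]
Stack after ???:  [0, 0]
The instruction that transforms [0] -> [0, 0] is: dup

Answer: dup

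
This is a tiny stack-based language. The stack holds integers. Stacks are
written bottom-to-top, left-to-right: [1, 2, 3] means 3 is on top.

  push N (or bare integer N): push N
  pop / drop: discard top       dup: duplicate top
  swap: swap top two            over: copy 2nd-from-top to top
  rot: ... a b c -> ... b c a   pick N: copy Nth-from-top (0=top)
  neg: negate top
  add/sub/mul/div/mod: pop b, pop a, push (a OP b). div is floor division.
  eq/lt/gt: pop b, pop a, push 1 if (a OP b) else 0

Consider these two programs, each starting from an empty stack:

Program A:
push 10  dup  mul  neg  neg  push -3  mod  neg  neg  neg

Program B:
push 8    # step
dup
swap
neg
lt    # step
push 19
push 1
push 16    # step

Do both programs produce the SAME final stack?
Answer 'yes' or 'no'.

Program A trace:
  After 'push 10': [10]
  After 'dup': [10, 10]
  After 'mul': [100]
  After 'neg': [-100]
  After 'neg': [100]
  After 'push -3': [100, -3]
  After 'mod': [-2]
  After 'neg': [2]
  After 'neg': [-2]
  After 'neg': [2]
Program A final stack: [2]

Program B trace:
  After 'push 8': [8]
  After 'dup': [8, 8]
  After 'swap': [8, 8]
  After 'neg': [8, -8]
  After 'lt': [0]
  After 'push 19': [0, 19]
  After 'push 1': [0, 19, 1]
  After 'push 16': [0, 19, 1, 16]
Program B final stack: [0, 19, 1, 16]
Same: no

Answer: no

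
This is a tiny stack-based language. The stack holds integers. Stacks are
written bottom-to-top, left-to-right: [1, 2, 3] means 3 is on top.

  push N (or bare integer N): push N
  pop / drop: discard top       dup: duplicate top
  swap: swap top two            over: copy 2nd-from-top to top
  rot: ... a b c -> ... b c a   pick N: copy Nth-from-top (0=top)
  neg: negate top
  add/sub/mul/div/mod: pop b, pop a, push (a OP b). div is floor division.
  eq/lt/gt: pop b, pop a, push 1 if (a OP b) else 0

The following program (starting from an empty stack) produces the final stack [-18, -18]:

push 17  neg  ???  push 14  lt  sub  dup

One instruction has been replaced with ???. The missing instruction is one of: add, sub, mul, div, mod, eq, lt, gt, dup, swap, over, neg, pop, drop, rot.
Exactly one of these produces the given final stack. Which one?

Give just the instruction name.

Stack before ???: [-17]
Stack after ???:  [-17, -17]
The instruction that transforms [-17] -> [-17, -17] is: dup

Answer: dup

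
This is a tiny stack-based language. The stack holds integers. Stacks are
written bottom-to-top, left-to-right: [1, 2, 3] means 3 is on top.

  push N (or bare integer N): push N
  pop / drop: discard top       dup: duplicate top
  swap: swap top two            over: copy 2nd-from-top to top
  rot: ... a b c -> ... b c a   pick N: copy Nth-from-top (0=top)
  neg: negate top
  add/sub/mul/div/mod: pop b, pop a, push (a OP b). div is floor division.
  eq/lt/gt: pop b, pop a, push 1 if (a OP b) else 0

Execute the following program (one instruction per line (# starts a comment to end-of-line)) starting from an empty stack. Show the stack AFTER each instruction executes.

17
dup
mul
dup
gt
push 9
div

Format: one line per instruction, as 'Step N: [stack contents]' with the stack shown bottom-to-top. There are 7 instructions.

Step 1: [17]
Step 2: [17, 17]
Step 3: [289]
Step 4: [289, 289]
Step 5: [0]
Step 6: [0, 9]
Step 7: [0]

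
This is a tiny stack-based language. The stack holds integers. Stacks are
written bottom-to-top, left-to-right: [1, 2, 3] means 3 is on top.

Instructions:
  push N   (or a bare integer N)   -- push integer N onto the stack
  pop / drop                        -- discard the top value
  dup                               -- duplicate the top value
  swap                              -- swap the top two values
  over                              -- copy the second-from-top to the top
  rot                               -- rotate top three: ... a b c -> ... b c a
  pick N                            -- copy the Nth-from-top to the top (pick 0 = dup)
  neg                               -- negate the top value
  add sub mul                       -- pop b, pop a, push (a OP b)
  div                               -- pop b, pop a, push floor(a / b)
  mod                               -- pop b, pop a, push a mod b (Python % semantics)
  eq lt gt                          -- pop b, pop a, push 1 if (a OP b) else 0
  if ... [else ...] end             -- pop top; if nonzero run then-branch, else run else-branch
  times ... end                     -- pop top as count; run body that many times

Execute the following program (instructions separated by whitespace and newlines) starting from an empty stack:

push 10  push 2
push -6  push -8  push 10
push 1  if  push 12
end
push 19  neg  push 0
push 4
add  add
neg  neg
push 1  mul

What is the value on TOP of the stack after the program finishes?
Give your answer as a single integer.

Answer: -15

Derivation:
After 'push 10': [10]
After 'push 2': [10, 2]
After 'push -6': [10, 2, -6]
After 'push -8': [10, 2, -6, -8]
After 'push 10': [10, 2, -6, -8, 10]
After 'push 1': [10, 2, -6, -8, 10, 1]
After 'if': [10, 2, -6, -8, 10]
After 'push 12': [10, 2, -6, -8, 10, 12]
After 'push 19': [10, 2, -6, -8, 10, 12, 19]
After 'neg': [10, 2, -6, -8, 10, 12, -19]
After 'push 0': [10, 2, -6, -8, 10, 12, -19, 0]
After 'push 4': [10, 2, -6, -8, 10, 12, -19, 0, 4]
After 'add': [10, 2, -6, -8, 10, 12, -19, 4]
After 'add': [10, 2, -6, -8, 10, 12, -15]
After 'neg': [10, 2, -6, -8, 10, 12, 15]
After 'neg': [10, 2, -6, -8, 10, 12, -15]
After 'push 1': [10, 2, -6, -8, 10, 12, -15, 1]
After 'mul': [10, 2, -6, -8, 10, 12, -15]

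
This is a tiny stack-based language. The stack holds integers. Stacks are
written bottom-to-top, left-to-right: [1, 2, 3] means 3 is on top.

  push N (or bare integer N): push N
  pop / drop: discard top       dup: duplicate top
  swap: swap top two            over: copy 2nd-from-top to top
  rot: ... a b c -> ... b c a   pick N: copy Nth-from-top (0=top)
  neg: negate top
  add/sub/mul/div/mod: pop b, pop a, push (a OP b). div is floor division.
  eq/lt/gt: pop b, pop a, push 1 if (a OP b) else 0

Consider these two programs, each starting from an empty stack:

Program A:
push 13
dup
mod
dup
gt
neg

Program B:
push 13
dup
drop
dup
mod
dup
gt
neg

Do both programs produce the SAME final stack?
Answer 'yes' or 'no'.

Answer: yes

Derivation:
Program A trace:
  After 'push 13': [13]
  After 'dup': [13, 13]
  After 'mod': [0]
  After 'dup': [0, 0]
  After 'gt': [0]
  After 'neg': [0]
Program A final stack: [0]

Program B trace:
  After 'push 13': [13]
  After 'dup': [13, 13]
  After 'drop': [13]
  After 'dup': [13, 13]
  After 'mod': [0]
  After 'dup': [0, 0]
  After 'gt': [0]
  After 'neg': [0]
Program B final stack: [0]
Same: yes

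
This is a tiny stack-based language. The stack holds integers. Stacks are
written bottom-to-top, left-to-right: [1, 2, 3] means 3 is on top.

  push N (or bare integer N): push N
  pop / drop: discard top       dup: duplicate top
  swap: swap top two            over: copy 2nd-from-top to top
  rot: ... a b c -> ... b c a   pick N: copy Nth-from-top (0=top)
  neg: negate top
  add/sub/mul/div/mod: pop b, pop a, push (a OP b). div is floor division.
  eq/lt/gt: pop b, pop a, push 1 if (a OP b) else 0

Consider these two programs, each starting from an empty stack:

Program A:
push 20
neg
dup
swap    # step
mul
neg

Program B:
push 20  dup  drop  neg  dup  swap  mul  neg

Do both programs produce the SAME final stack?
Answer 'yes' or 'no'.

Program A trace:
  After 'push 20': [20]
  After 'neg': [-20]
  After 'dup': [-20, -20]
  After 'swap': [-20, -20]
  After 'mul': [400]
  After 'neg': [-400]
Program A final stack: [-400]

Program B trace:
  After 'push 20': [20]
  After 'dup': [20, 20]
  After 'drop': [20]
  After 'neg': [-20]
  After 'dup': [-20, -20]
  After 'swap': [-20, -20]
  After 'mul': [400]
  After 'neg': [-400]
Program B final stack: [-400]
Same: yes

Answer: yes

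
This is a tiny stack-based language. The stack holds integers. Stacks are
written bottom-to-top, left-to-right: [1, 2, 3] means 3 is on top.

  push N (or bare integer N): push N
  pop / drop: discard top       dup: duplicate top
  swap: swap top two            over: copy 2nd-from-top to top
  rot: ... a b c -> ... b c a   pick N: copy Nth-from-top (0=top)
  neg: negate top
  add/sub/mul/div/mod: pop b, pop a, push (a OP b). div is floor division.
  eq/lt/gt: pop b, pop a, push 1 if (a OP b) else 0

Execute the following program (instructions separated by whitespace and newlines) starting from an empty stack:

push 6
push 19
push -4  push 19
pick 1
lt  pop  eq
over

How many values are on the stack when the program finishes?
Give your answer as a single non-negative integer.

Answer: 3

Derivation:
After 'push 6': stack = [6] (depth 1)
After 'push 19': stack = [6, 19] (depth 2)
After 'push -4': stack = [6, 19, -4] (depth 3)
After 'push 19': stack = [6, 19, -4, 19] (depth 4)
After 'pick 1': stack = [6, 19, -4, 19, -4] (depth 5)
After 'lt': stack = [6, 19, -4, 0] (depth 4)
After 'pop': stack = [6, 19, -4] (depth 3)
After 'eq': stack = [6, 0] (depth 2)
After 'over': stack = [6, 0, 6] (depth 3)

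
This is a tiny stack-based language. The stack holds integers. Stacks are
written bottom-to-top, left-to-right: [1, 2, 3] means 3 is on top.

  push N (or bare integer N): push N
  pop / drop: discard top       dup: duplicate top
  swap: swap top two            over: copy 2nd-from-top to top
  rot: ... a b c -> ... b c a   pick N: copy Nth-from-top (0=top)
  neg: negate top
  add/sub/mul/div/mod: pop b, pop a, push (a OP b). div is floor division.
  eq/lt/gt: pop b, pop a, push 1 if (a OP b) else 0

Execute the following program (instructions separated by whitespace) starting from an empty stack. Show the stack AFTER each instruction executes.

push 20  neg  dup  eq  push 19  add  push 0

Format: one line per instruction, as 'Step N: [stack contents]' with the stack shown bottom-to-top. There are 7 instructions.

Step 1: [20]
Step 2: [-20]
Step 3: [-20, -20]
Step 4: [1]
Step 5: [1, 19]
Step 6: [20]
Step 7: [20, 0]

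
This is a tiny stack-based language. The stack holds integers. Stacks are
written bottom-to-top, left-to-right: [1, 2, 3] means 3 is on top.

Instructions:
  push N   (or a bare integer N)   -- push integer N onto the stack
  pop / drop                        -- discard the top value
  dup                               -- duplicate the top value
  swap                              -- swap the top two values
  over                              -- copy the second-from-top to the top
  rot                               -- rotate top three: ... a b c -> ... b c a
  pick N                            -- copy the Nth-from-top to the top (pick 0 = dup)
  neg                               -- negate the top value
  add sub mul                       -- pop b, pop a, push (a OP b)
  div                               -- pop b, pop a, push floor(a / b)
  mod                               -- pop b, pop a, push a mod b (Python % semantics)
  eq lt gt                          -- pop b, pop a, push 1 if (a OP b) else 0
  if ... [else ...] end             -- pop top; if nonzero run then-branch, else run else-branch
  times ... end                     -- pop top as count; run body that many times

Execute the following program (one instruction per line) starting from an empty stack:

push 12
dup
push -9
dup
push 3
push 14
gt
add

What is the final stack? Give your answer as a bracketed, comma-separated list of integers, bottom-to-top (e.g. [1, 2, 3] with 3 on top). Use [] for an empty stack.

After 'push 12': [12]
After 'dup': [12, 12]
After 'push -9': [12, 12, -9]
After 'dup': [12, 12, -9, -9]
After 'push 3': [12, 12, -9, -9, 3]
After 'push 14': [12, 12, -9, -9, 3, 14]
After 'gt': [12, 12, -9, -9, 0]
After 'add': [12, 12, -9, -9]

Answer: [12, 12, -9, -9]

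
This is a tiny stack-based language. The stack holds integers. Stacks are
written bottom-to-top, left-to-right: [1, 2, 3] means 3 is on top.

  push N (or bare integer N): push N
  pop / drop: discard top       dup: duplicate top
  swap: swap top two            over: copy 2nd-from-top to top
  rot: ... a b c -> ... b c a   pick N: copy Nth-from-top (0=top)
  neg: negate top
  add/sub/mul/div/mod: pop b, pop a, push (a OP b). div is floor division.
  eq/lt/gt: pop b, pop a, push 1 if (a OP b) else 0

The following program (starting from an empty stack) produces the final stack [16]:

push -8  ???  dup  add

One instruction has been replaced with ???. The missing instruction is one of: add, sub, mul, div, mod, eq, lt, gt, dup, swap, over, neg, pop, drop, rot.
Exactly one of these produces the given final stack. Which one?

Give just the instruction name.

Stack before ???: [-8]
Stack after ???:  [8]
The instruction that transforms [-8] -> [8] is: neg

Answer: neg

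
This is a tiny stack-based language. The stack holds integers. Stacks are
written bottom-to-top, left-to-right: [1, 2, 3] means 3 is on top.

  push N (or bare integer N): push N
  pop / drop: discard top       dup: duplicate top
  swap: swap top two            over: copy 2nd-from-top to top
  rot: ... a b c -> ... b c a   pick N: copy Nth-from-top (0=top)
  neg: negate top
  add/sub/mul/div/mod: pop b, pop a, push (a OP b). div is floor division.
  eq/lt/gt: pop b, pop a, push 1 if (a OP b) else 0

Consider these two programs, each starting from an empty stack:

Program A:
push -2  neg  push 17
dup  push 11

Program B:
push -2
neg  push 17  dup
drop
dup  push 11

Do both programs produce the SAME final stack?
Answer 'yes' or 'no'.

Program A trace:
  After 'push -2': [-2]
  After 'neg': [2]
  After 'push 17': [2, 17]
  After 'dup': [2, 17, 17]
  After 'push 11': [2, 17, 17, 11]
Program A final stack: [2, 17, 17, 11]

Program B trace:
  After 'push -2': [-2]
  After 'neg': [2]
  After 'push 17': [2, 17]
  After 'dup': [2, 17, 17]
  After 'drop': [2, 17]
  After 'dup': [2, 17, 17]
  After 'push 11': [2, 17, 17, 11]
Program B final stack: [2, 17, 17, 11]
Same: yes

Answer: yes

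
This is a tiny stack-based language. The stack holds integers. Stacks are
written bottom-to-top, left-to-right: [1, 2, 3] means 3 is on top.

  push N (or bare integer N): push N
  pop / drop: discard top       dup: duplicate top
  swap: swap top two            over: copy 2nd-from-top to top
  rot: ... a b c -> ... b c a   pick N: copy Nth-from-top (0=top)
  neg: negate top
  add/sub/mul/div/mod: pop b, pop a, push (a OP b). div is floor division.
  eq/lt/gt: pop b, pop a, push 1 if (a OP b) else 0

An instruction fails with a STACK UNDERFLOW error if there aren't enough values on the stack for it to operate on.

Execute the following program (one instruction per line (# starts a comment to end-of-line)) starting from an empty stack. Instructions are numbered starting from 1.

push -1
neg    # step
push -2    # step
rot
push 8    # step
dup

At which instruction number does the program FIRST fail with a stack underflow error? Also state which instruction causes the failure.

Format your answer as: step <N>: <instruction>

Answer: step 4: rot

Derivation:
Step 1 ('push -1'): stack = [-1], depth = 1
Step 2 ('neg'): stack = [1], depth = 1
Step 3 ('push -2'): stack = [1, -2], depth = 2
Step 4 ('rot'): needs 3 value(s) but depth is 2 — STACK UNDERFLOW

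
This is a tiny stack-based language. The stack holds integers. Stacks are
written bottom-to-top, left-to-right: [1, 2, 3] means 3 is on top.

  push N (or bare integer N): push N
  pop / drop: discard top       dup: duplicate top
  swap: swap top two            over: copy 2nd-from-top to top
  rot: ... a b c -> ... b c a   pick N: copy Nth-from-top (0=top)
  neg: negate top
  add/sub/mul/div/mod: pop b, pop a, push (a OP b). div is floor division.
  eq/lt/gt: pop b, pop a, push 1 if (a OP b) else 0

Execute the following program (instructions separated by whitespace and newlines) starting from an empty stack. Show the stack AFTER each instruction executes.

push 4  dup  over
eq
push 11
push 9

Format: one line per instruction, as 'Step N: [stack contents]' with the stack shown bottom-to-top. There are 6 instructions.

Step 1: [4]
Step 2: [4, 4]
Step 3: [4, 4, 4]
Step 4: [4, 1]
Step 5: [4, 1, 11]
Step 6: [4, 1, 11, 9]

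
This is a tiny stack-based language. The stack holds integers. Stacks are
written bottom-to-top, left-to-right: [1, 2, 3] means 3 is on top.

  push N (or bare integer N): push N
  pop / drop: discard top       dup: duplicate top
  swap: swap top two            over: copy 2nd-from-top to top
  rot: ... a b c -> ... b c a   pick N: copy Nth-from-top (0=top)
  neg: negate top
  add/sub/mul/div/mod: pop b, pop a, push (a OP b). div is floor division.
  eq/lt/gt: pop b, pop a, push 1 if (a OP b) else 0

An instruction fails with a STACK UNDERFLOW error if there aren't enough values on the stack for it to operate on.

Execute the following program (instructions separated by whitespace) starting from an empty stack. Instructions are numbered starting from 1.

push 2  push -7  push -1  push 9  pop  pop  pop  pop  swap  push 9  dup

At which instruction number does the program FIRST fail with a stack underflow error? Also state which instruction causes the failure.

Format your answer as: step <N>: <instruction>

Step 1 ('push 2'): stack = [2], depth = 1
Step 2 ('push -7'): stack = [2, -7], depth = 2
Step 3 ('push -1'): stack = [2, -7, -1], depth = 3
Step 4 ('push 9'): stack = [2, -7, -1, 9], depth = 4
Step 5 ('pop'): stack = [2, -7, -1], depth = 3
Step 6 ('pop'): stack = [2, -7], depth = 2
Step 7 ('pop'): stack = [2], depth = 1
Step 8 ('pop'): stack = [], depth = 0
Step 9 ('swap'): needs 2 value(s) but depth is 0 — STACK UNDERFLOW

Answer: step 9: swap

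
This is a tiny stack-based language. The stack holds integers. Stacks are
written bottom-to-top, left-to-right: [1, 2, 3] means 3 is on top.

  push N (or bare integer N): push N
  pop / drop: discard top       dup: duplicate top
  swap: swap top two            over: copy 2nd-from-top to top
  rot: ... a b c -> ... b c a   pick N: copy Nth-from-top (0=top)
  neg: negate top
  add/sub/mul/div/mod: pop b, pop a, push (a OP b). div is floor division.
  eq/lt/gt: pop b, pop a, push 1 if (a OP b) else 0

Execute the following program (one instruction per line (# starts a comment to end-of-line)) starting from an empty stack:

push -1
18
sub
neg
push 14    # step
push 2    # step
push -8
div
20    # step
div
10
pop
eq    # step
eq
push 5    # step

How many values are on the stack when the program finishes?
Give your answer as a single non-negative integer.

Answer: 2

Derivation:
After 'push -1': stack = [-1] (depth 1)
After 'push 18': stack = [-1, 18] (depth 2)
After 'sub': stack = [-19] (depth 1)
After 'neg': stack = [19] (depth 1)
After 'push 14': stack = [19, 14] (depth 2)
After 'push 2': stack = [19, 14, 2] (depth 3)
After 'push -8': stack = [19, 14, 2, -8] (depth 4)
After 'div': stack = [19, 14, -1] (depth 3)
After 'push 20': stack = [19, 14, -1, 20] (depth 4)
After 'div': stack = [19, 14, -1] (depth 3)
After 'push 10': stack = [19, 14, -1, 10] (depth 4)
After 'pop': stack = [19, 14, -1] (depth 3)
After 'eq': stack = [19, 0] (depth 2)
After 'eq': stack = [0] (depth 1)
After 'push 5': stack = [0, 5] (depth 2)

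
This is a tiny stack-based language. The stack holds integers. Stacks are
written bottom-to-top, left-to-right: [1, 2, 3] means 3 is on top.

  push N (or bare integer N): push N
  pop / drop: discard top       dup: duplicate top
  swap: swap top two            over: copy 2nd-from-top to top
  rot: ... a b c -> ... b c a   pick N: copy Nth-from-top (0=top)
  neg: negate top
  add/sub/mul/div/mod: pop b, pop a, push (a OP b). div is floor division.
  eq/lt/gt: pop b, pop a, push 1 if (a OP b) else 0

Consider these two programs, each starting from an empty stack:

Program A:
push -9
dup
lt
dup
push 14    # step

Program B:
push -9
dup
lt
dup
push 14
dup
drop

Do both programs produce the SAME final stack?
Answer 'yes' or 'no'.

Answer: yes

Derivation:
Program A trace:
  After 'push -9': [-9]
  After 'dup': [-9, -9]
  After 'lt': [0]
  After 'dup': [0, 0]
  After 'push 14': [0, 0, 14]
Program A final stack: [0, 0, 14]

Program B trace:
  After 'push -9': [-9]
  After 'dup': [-9, -9]
  After 'lt': [0]
  After 'dup': [0, 0]
  After 'push 14': [0, 0, 14]
  After 'dup': [0, 0, 14, 14]
  After 'drop': [0, 0, 14]
Program B final stack: [0, 0, 14]
Same: yes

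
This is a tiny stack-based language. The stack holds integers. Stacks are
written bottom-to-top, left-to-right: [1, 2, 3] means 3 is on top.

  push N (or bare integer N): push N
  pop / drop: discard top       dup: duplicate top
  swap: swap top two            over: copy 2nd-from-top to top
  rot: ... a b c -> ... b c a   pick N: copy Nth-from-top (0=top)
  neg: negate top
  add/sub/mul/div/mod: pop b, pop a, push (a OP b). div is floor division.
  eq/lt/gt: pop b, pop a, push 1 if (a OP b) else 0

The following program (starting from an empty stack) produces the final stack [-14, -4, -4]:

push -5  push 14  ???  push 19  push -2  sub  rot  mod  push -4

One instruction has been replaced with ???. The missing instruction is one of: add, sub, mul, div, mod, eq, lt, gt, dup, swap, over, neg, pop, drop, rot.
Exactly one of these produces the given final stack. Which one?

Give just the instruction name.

Answer: neg

Derivation:
Stack before ???: [-5, 14]
Stack after ???:  [-5, -14]
The instruction that transforms [-5, 14] -> [-5, -14] is: neg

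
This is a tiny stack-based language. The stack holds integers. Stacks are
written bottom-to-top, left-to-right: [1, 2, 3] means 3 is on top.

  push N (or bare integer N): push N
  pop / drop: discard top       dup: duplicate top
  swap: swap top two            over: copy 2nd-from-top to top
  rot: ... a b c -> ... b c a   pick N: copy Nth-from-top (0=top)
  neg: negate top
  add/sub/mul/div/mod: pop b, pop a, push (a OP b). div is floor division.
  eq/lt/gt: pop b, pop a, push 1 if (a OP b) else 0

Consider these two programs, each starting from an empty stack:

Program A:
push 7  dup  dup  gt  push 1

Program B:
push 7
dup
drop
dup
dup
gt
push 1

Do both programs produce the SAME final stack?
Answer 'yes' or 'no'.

Program A trace:
  After 'push 7': [7]
  After 'dup': [7, 7]
  After 'dup': [7, 7, 7]
  After 'gt': [7, 0]
  After 'push 1': [7, 0, 1]
Program A final stack: [7, 0, 1]

Program B trace:
  After 'push 7': [7]
  After 'dup': [7, 7]
  After 'drop': [7]
  After 'dup': [7, 7]
  After 'dup': [7, 7, 7]
  After 'gt': [7, 0]
  After 'push 1': [7, 0, 1]
Program B final stack: [7, 0, 1]
Same: yes

Answer: yes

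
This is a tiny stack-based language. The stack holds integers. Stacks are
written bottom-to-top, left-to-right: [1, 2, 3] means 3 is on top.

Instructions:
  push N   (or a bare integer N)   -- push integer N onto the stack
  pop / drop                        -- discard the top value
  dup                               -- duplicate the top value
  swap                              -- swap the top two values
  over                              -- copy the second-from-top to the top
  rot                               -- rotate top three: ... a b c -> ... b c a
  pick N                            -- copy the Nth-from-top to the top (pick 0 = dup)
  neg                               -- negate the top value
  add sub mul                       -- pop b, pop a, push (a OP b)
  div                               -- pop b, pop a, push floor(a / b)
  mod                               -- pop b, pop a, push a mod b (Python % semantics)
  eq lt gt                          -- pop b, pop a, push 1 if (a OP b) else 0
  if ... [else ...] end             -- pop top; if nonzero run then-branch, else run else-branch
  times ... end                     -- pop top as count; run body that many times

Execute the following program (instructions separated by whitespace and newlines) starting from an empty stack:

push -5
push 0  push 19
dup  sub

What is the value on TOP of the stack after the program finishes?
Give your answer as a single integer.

After 'push -5': [-5]
After 'push 0': [-5, 0]
After 'push 19': [-5, 0, 19]
After 'dup': [-5, 0, 19, 19]
After 'sub': [-5, 0, 0]

Answer: 0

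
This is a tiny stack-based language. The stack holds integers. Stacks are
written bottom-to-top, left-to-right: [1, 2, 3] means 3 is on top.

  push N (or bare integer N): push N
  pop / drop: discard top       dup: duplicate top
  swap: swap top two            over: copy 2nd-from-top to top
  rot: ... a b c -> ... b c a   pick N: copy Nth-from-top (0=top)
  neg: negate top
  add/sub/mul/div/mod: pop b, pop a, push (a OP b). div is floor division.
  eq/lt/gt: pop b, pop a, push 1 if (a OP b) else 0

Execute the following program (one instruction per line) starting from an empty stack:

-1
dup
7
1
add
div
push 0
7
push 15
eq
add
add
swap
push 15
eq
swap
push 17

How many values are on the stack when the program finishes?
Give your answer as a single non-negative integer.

After 'push -1': stack = [-1] (depth 1)
After 'dup': stack = [-1, -1] (depth 2)
After 'push 7': stack = [-1, -1, 7] (depth 3)
After 'push 1': stack = [-1, -1, 7, 1] (depth 4)
After 'add': stack = [-1, -1, 8] (depth 3)
After 'div': stack = [-1, -1] (depth 2)
After 'push 0': stack = [-1, -1, 0] (depth 3)
After 'push 7': stack = [-1, -1, 0, 7] (depth 4)
After 'push 15': stack = [-1, -1, 0, 7, 15] (depth 5)
After 'eq': stack = [-1, -1, 0, 0] (depth 4)
After 'add': stack = [-1, -1, 0] (depth 3)
After 'add': stack = [-1, -1] (depth 2)
After 'swap': stack = [-1, -1] (depth 2)
After 'push 15': stack = [-1, -1, 15] (depth 3)
After 'eq': stack = [-1, 0] (depth 2)
After 'swap': stack = [0, -1] (depth 2)
After 'push 17': stack = [0, -1, 17] (depth 3)

Answer: 3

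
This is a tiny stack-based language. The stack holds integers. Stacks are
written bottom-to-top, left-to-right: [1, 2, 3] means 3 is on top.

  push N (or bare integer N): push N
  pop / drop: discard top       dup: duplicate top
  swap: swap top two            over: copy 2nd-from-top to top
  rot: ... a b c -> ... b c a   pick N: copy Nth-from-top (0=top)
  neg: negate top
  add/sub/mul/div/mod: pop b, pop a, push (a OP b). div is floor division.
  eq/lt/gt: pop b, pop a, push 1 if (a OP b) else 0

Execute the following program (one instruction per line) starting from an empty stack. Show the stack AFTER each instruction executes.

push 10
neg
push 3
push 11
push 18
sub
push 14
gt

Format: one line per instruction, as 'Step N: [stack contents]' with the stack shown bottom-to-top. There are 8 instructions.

Step 1: [10]
Step 2: [-10]
Step 3: [-10, 3]
Step 4: [-10, 3, 11]
Step 5: [-10, 3, 11, 18]
Step 6: [-10, 3, -7]
Step 7: [-10, 3, -7, 14]
Step 8: [-10, 3, 0]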